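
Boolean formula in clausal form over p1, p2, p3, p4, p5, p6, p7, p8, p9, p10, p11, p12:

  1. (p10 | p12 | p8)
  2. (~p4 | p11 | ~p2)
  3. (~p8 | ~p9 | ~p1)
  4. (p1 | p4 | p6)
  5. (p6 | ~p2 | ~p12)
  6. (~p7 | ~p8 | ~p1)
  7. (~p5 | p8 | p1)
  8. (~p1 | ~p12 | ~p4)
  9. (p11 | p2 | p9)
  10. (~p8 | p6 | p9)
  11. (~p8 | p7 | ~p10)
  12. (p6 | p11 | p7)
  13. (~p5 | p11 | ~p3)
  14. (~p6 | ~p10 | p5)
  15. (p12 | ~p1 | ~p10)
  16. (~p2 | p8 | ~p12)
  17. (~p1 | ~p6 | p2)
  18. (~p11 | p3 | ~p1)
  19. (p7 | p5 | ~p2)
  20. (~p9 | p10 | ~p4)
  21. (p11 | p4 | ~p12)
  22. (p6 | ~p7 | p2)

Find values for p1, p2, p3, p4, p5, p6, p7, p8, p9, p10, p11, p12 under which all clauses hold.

p1=False, p2=False, p3=False, p4=True, p5=False, p6=True, p7=False, p8=True, p9=False, p10=False, p11=True, p12=False

Branch on p1: take p1 = False.
Set p2 = False and propagate.
Branch on p3: take p3 = False.
For the remaining variables, p4 = True, p5 = False, p6 = True, p7 = False, p8 = True, p9 = False, p10 = False, p11 = True, p12 = False works.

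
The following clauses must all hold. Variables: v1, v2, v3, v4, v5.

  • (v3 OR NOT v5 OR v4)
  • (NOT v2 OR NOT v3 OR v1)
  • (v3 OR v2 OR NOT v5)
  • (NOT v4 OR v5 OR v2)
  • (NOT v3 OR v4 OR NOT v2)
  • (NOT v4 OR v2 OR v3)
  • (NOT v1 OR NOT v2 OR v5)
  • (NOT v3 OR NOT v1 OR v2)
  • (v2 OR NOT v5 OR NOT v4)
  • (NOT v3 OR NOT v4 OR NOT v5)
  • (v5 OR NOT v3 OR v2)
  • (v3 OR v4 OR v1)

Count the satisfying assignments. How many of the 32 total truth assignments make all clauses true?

5

Satisfying assignments:
  v1=0 v2=0 v3=1 v4=0 v5=1
  v1=0 v2=1 v3=0 v4=1 v5=0
  v1=0 v2=1 v3=0 v4=1 v5=1
  v1=1 v2=0 v3=0 v4=0 v5=0
  v1=1 v2=1 v3=0 v4=1 v5=1
That's 5 in total.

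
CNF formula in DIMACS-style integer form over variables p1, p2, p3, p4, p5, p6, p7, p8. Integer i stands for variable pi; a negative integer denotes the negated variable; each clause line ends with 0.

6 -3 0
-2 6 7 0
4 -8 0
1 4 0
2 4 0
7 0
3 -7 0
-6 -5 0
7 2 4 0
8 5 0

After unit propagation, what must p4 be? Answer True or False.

True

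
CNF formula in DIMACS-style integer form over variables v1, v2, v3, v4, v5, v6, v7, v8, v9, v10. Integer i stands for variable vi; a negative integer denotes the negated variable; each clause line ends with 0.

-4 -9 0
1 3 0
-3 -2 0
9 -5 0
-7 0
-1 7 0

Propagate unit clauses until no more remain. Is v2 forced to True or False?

(¬v7) stands alone — v7 = False.
(v7 ∨ ¬v1) with v7 = False leaves only ¬v1, so v1 = False.
From (v3 ∨ v1) and v1 = False: v3 = True.
(¬v3 ∨ ¬v2): since v3 = True, the clause reduces to (¬v2). v2 = False.

False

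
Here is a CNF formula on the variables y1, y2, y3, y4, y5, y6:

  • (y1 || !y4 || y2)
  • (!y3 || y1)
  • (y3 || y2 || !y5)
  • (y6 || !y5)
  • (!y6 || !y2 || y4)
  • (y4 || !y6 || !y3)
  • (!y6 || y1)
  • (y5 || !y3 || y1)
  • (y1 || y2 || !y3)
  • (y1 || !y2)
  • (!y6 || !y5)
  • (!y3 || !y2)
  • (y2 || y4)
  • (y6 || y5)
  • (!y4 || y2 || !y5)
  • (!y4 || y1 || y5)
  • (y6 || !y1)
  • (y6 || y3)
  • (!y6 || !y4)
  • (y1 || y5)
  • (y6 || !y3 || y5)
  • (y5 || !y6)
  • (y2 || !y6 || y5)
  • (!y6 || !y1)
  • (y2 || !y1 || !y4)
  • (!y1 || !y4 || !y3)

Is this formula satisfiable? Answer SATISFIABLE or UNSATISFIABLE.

UNSATISFIABLE

y6 = True:
  propagation gives y1=True; an empty clause results — contradiction.
y6 = False:
  propagation gives y5=False; an empty clause results — contradiction.
Every branch closes, so no satisfying assignment exists.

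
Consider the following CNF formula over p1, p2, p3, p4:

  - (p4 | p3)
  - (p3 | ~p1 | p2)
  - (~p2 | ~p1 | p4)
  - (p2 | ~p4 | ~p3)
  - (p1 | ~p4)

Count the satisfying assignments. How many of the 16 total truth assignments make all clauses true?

5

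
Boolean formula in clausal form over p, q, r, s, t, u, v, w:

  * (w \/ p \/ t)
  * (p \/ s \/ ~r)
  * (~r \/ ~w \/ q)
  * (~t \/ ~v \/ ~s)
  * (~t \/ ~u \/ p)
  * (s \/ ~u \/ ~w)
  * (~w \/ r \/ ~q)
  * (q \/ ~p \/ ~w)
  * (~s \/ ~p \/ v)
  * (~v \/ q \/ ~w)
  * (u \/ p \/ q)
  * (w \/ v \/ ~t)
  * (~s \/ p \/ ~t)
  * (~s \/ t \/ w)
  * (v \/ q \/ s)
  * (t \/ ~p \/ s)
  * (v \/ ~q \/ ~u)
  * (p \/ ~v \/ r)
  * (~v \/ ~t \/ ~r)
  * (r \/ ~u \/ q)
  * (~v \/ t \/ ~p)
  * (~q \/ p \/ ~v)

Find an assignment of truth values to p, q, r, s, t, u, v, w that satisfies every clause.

Try p = True.
For the remaining variables, q = False, r = False, s = False, t = True, u = False, v = True, w = False works.

p=True, q=False, r=False, s=False, t=True, u=False, v=True, w=False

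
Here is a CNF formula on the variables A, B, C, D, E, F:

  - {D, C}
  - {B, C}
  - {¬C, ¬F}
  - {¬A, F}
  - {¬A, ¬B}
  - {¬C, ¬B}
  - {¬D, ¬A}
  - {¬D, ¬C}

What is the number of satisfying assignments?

Satisfying assignments:
  A=F B=F C=T D=F E=F F=F
  A=F B=F C=T D=F E=T F=F
  A=F B=T C=F D=T E=F F=F
  A=F B=T C=F D=T E=F F=T
  A=F B=T C=F D=T E=T F=F
  A=F B=T C=F D=T E=T F=T
Count: 6.

6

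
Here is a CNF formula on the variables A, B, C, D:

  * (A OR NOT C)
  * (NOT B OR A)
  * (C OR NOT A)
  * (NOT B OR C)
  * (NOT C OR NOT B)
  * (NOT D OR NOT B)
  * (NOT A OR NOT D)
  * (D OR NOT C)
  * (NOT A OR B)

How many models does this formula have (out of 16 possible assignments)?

The models are:
  A=0 B=0 C=0 D=0
  A=0 B=0 C=0 D=1
Count: 2.

2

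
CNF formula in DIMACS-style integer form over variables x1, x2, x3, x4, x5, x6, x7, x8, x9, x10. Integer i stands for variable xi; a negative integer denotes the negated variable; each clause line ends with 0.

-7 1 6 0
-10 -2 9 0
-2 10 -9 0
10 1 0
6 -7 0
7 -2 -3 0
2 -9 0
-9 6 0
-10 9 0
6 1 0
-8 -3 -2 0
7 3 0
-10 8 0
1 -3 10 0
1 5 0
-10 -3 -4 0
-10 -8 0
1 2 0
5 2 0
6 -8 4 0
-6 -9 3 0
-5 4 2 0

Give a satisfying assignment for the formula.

x1 = 1, x2 = 1, x3 = 1, x4 = 0, x5 = 0, x6 = 1, x7 = 1, x8 = 0, x9 = 0, x10 = 0

x1 occurs only positively in the remaining clauses — set x1 = True.
Set x2 = True and propagate.
The remaining clauses are satisfied by x3 = True, x4 = False, x5 = False, x6 = True, x7 = True, x8 = False, x9 = False, x10 = False.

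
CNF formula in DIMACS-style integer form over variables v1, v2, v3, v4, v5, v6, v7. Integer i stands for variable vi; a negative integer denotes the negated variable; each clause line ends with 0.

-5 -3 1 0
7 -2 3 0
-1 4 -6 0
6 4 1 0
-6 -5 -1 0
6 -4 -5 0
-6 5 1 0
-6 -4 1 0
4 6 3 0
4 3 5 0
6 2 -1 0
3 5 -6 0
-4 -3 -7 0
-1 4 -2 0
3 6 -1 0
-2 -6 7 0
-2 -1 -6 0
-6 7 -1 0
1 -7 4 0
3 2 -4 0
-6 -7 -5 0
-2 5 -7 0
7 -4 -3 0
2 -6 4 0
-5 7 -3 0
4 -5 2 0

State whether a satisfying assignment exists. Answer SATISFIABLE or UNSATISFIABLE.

UNSATISFIABLE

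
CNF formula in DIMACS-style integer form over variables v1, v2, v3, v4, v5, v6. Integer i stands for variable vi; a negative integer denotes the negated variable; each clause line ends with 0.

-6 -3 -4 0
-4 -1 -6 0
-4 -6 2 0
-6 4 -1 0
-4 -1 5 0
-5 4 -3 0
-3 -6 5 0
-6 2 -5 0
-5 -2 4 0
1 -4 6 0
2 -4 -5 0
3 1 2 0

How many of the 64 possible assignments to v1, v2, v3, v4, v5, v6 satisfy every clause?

Split on v4, then v6.
  v4=1, v6=1: remaining (v1,v2,v3,v5) ∈ {(0,1,0,0); (0,1,0,1)} — 2.
  v4=1, v6=0: remaining (v1,v2,v3,v5) ∈ {(1,1,0,1); (1,1,1,1)} — 2.
  v4=0, v6=1: remaining (v1,v2,v3,v5) ∈ {(0,1,0,0)} — 1.
  v4=0, v6=0: 8 of the 16 assignments to (v1,v2,v3,v5) work.
Total: 2 + 2 + 1 + 8 = 13.

13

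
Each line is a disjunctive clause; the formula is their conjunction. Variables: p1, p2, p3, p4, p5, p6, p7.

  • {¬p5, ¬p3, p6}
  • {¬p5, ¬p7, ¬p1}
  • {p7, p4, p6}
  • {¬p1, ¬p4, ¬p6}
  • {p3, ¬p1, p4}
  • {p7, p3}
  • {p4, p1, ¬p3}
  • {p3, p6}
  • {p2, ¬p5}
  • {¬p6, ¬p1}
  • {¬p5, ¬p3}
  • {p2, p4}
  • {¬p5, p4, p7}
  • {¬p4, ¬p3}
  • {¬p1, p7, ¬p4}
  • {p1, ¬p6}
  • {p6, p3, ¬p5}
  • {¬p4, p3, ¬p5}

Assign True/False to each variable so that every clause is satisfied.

p1=T, p2=T, p3=T, p4=F, p5=F, p6=F, p7=T

Pure literal: p2 appears only positively; assign p2 = True.
Pure literal: p5 appears only negated; assign p5 = False.
Branch on p1: take p1 = True.
  then p6 is forced to False.
  then p3 is forced to True.
  then p4 is forced to False.
  then p7 is forced to True.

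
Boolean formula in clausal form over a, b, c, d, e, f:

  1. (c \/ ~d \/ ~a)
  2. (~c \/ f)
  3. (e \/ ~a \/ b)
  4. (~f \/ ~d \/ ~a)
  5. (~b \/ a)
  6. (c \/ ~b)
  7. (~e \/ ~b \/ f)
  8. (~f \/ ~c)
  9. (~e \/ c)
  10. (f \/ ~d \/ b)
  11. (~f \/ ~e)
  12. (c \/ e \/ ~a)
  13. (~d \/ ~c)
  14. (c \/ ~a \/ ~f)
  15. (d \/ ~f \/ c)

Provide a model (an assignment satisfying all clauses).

a=F  b=F  c=F  d=F  e=F  f=F

Set a = False and propagate.
  then b is forced to False.
The remaining clauses are satisfied by c = False, d = False, e = False, f = False.
Every clause has at least one true literal under this assignment.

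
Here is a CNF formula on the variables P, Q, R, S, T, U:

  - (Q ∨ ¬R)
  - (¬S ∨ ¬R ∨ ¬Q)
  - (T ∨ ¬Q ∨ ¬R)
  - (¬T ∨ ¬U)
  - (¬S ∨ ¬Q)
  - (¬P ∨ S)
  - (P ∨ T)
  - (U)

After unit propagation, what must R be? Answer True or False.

False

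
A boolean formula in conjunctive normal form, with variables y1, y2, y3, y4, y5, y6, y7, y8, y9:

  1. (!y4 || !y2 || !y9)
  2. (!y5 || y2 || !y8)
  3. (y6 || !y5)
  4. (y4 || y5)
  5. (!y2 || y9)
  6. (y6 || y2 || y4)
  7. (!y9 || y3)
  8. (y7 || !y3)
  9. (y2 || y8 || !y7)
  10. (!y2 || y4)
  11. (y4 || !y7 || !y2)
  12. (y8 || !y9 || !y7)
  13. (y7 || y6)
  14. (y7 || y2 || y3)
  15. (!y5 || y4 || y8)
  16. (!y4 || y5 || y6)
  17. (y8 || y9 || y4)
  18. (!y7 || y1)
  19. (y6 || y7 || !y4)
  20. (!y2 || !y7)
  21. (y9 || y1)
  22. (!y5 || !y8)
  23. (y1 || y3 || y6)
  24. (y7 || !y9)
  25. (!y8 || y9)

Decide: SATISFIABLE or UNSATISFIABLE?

y1 occurs only positively in the remaining clauses — set y1 = True.
y6 occurs only positively in the remaining clauses — set y6 = True.
Set y2 = False and propagate.
For the remaining variables, y3 = True, y4 = True, y5 = False, y7 = True, y8 = True, y9 = True works.
Every clause has at least one true literal under this assignment.
So y1=True  y2=False  y3=True  y4=True  y5=False  y6=True  y7=True  y8=True  y9=True is a satisfying assignment.

SATISFIABLE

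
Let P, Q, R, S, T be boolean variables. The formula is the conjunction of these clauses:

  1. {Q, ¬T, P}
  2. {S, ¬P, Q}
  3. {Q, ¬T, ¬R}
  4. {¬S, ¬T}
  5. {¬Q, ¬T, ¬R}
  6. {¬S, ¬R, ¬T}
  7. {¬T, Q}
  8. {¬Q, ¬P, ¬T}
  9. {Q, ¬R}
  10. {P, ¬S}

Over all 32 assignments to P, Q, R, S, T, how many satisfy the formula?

9

Case analysis on Q and T:
  Q=1, T=1: remaining (P,R,S) ∈ {(0,0,0)} — 1.
  Q=1, T=0: R free; 3 ways for (P,S) × 2^1 = 6.
  Q=0, T=1: a clause becomes empty — 0.
  Q=0, T=0: remaining (P,R,S) ∈ {(0,0,0); (1,0,1)} — 2.
Total: 1 + 6 + 0 + 2 = 9.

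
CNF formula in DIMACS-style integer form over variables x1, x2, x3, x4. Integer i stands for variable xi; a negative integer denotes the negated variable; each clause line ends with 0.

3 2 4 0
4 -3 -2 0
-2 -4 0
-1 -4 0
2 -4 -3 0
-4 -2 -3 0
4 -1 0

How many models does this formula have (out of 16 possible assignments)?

3

The models are:
  x1=0 x2=0 x3=0 x4=1
  x1=0 x2=0 x3=1 x4=0
  x1=0 x2=1 x3=0 x4=0
Count: 3.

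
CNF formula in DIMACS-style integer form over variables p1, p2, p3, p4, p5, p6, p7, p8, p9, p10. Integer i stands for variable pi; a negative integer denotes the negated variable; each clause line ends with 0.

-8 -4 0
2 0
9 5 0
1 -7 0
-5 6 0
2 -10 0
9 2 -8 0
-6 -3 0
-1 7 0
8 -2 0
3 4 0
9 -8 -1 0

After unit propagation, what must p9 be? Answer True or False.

True

(p2) stands alone — p2 = True.
(!p2 || p8) with p2 = True leaves only p8, so p8 = True.
(!p8 || !p4): since p8 = True, the clause reduces to (!p4). p4 = False.
From (p4 || p3) and p4 = False: p3 = True.
(!p3 || !p6): since p3 = True, the clause reduces to (!p6). p6 = False.
(p6 || !p5): since p6 = False, the clause reduces to (!p5). p5 = False.
(p9 || p5) with p5 = False leaves only p9, so p9 = True.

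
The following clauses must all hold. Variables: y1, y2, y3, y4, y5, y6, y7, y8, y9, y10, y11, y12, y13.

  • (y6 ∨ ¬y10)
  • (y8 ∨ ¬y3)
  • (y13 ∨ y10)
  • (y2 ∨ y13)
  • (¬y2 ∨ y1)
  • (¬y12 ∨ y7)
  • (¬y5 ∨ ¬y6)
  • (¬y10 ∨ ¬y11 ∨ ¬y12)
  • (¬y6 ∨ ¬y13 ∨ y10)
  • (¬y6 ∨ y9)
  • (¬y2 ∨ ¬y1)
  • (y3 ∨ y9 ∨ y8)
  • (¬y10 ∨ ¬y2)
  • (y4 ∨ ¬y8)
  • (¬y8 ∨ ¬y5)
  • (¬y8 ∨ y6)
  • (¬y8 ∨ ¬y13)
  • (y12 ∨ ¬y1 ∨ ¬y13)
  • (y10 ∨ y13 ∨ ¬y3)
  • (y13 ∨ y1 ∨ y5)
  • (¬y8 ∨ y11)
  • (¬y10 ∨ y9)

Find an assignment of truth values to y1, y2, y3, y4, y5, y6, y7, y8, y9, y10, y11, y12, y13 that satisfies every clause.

Pure literal: y4 appears only positively; assign y4 = True.
y7 occurs only positively in the remaining clauses — set y7 = True.
Branch on y1: take y1 = False.
  then y2 is forced to False.
  then y13 is forced to True.
  then y8 is forced to False.
  then y3 is forced to False.
  then y9 is forced to True.
For the remaining variables, y5 = False, y6 = False, y10 = False, y11 = True, y12 = False works.

y1=F, y2=F, y3=F, y4=T, y5=F, y6=F, y7=T, y8=F, y9=T, y10=F, y11=T, y12=F, y13=T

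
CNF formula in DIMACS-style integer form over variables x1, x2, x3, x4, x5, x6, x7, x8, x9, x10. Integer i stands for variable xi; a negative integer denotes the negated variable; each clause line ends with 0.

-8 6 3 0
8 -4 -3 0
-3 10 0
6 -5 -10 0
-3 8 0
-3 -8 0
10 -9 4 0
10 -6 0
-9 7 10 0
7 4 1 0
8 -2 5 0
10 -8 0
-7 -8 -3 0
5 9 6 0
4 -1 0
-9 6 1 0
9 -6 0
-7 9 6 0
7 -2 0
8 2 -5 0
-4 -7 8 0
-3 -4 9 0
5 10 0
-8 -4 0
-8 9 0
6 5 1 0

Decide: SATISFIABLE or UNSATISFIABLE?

SATISFIABLE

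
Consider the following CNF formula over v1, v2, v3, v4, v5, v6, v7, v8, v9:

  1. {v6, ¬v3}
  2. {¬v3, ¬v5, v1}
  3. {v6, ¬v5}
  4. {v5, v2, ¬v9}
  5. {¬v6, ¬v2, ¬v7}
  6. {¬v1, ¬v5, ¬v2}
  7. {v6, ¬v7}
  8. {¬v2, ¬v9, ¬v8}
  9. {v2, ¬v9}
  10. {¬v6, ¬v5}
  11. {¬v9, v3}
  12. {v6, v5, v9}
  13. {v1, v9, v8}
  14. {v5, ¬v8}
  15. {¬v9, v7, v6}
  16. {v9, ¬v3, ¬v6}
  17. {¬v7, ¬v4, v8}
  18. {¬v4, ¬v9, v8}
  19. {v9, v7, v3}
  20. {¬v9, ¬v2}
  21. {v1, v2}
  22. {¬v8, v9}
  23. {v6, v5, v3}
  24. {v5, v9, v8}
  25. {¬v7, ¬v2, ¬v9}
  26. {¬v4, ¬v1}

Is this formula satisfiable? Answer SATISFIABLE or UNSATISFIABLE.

UNSATISFIABLE

v9 = True:
  propagation gives v2=True; an empty clause results — contradiction.
v9 = False:
  propagation gives v8=False, v1=True, v5=True, v6=True; an empty clause results — contradiction.
Every branch closes, so no satisfying assignment exists.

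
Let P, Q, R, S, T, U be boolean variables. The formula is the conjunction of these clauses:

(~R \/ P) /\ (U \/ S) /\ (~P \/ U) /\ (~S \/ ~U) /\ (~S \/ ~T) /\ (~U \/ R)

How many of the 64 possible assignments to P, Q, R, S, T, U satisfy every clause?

6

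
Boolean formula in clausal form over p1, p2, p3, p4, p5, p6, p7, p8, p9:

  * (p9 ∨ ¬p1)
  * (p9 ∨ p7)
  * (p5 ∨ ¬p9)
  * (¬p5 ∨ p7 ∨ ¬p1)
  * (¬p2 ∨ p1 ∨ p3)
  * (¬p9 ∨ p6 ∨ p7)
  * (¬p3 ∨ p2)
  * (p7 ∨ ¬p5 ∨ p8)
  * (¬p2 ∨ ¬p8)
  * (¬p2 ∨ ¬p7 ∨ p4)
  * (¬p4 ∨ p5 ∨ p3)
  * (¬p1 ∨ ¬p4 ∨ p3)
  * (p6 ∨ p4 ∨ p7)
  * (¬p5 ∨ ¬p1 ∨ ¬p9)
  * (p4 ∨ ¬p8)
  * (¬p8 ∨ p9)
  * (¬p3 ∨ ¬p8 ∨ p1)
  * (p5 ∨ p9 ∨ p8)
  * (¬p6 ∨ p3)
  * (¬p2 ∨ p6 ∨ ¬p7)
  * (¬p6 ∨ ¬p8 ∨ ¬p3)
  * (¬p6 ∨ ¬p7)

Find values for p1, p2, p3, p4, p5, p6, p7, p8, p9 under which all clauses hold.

Branch on p1: take p1 = False.
Branch on p2: take p2 = False.
  then p3 is forced to False.
  then p6 is forced to False.
Try p4 = True.
  then p5 is forced to True.
For the remaining variables, p7 = True, p8 = False, p9 = True works.
Every clause has at least one true literal under this assignment.

p1=False, p2=False, p3=False, p4=True, p5=True, p6=False, p7=True, p8=False, p9=True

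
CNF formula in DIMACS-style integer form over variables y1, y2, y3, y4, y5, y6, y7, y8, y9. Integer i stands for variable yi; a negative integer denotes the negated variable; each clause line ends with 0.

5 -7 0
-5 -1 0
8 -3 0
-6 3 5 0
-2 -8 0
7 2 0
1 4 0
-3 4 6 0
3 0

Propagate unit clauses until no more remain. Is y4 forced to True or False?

True

(y3) stands alone — y3 = True.
In (~y3 | y8), ~y3 is now false; y8 must hold, so y8 = True.
In (~y8 | ~y2), ~y8 is now false; ~y2 must hold, so y2 = False.
From (y7 | y2) and y2 = False: y7 = True.
From (y5 | ~y7) and y7 = True: y5 = True.
In (~y5 | ~y1), ~y5 is now false; ~y1 must hold, so y1 = False.
From (y1 | y4) and y1 = False: y4 = True.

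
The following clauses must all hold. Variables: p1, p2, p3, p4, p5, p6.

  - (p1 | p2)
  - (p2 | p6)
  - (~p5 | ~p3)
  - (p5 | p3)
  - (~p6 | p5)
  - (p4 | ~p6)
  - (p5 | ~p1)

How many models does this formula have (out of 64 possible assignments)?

9

Case analysis on p5 and p6:
  p5=T, p6=T: remaining (p1,p2,p3,p4) ∈ {(F,T,F,T); (T,F,F,T); (T,T,F,T)} — 3.
  p5=T, p6=F: remaining (p1,p2,p3,p4) ∈ {(F,T,F,F); (F,T,F,T); (T,T,F,F); (T,T,F,T)} — 4.
  p5=F, p6=T: a clause becomes empty — 0.
  p5=F, p6=F: remaining (p1,p2,p3,p4) ∈ {(F,T,T,F); (F,T,T,T)} — 2.
Total: 3 + 4 + 0 + 2 = 9.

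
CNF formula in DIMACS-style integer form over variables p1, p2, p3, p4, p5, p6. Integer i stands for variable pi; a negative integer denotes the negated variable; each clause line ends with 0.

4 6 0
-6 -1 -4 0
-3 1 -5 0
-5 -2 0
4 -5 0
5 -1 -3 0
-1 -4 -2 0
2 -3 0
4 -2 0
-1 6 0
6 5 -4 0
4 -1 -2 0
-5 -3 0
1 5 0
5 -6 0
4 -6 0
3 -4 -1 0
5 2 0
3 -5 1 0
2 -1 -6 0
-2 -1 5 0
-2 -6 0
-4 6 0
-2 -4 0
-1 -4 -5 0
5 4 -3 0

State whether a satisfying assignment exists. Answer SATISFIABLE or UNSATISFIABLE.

UNSATISFIABLE

p4 = True:
  propagation gives p6=True, p1=False, p5=True, p3=False; an empty clause results — contradiction.
p4 = False:
  propagation gives p6=True; an empty clause results — contradiction.
Every branch closes, so no satisfying assignment exists.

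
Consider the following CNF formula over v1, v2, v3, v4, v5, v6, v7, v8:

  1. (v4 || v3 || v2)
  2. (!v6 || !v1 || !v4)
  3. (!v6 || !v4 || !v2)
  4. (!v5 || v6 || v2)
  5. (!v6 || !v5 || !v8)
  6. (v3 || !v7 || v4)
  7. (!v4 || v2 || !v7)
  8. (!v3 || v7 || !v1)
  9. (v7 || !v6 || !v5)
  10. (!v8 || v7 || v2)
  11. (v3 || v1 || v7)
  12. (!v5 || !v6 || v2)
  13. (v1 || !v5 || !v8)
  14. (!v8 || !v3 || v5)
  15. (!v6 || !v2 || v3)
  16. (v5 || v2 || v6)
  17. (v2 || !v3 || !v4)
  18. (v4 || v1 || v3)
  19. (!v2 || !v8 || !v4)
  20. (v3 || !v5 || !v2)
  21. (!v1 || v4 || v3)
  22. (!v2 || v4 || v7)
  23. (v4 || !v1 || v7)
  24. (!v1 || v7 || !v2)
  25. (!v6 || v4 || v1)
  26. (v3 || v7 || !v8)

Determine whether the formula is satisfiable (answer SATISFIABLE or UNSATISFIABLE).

SATISFIABLE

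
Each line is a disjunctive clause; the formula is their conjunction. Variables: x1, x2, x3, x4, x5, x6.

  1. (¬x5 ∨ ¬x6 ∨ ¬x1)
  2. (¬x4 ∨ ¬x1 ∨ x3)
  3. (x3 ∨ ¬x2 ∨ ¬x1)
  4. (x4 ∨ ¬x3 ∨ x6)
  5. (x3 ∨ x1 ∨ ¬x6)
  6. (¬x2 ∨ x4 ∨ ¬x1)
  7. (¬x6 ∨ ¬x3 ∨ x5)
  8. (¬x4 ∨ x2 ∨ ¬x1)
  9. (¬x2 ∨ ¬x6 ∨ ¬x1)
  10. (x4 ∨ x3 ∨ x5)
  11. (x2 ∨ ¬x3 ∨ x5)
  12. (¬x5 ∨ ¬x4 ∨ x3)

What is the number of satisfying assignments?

Split on x3, then x1.
  x3=T, x1=T: remaining (x2,x4,x5,x6) ∈ {(T,T,F,F); (T,T,T,F)} — 2.
  x3=T, x1=F: 7 of the 16 assignments to (x2,x4,x5,x6) work.
  x3=F, x1=T: remaining (x2,x4,x5,x6) ∈ {(F,F,T,F)} — 1.
  x3=F, x1=F: remaining (x2,x4,x5,x6) ∈ {(F,F,T,F); (F,T,F,F); (T,F,T,F); (T,T,F,F)} — 4.
Total: 2 + 7 + 1 + 4 = 14.

14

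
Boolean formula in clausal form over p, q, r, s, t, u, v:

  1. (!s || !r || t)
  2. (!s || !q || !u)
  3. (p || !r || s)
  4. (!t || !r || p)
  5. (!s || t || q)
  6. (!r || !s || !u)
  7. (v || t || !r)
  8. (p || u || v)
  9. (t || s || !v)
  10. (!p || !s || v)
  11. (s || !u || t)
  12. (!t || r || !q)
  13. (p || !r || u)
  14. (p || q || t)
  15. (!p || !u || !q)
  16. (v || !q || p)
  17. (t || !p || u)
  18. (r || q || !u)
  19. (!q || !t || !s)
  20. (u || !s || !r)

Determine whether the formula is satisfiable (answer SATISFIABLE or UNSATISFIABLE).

Try p = True.
Set q = False and propagate.
The remaining clauses are satisfied by r = False, s = False, t = True, u = False, v = True.
So p=True, q=False, r=False, s=False, t=True, u=False, v=True is a satisfying assignment.

SATISFIABLE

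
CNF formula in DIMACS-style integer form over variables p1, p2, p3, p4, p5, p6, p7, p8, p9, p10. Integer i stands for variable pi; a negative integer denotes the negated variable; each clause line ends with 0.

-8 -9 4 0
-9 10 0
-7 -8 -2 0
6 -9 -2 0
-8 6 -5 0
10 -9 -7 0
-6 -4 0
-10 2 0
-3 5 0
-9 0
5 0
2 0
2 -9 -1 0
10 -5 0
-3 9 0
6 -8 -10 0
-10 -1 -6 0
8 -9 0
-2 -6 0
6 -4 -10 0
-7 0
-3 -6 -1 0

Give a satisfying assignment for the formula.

p1=F, p2=T, p3=F, p4=F, p5=T, p6=F, p7=F, p8=F, p9=F, p10=T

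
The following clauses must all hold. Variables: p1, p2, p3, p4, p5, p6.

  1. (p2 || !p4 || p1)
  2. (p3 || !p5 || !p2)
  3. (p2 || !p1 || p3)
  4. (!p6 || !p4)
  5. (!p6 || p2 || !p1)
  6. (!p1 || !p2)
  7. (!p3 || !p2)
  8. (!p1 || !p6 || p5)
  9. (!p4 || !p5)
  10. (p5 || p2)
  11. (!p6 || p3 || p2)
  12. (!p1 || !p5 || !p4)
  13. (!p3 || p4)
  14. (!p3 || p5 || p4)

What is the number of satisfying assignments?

4

The models are:
  p1=0 p2=0 p3=0 p4=0 p5=1 p6=0
  p1=0 p2=1 p3=0 p4=0 p5=0 p6=0
  p1=0 p2=1 p3=0 p4=0 p5=0 p6=1
  p1=0 p2=1 p3=0 p4=1 p5=0 p6=0
Count: 4.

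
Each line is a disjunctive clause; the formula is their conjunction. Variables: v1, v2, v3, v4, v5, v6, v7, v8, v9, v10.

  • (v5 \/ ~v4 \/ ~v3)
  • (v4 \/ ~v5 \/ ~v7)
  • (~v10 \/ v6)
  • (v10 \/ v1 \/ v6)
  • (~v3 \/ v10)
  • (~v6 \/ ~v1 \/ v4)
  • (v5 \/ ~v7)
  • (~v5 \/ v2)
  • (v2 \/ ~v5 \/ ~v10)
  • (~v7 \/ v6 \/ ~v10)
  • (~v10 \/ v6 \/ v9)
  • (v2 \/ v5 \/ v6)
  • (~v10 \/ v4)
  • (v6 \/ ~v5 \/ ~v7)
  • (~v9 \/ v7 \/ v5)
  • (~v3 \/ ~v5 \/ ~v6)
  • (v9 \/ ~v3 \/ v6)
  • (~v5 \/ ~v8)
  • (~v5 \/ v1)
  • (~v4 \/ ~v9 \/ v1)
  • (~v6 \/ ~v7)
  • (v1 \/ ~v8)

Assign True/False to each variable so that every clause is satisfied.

v1=1, v2=1, v3=0, v4=1, v5=1, v6=0, v7=0, v8=0, v9=0, v10=0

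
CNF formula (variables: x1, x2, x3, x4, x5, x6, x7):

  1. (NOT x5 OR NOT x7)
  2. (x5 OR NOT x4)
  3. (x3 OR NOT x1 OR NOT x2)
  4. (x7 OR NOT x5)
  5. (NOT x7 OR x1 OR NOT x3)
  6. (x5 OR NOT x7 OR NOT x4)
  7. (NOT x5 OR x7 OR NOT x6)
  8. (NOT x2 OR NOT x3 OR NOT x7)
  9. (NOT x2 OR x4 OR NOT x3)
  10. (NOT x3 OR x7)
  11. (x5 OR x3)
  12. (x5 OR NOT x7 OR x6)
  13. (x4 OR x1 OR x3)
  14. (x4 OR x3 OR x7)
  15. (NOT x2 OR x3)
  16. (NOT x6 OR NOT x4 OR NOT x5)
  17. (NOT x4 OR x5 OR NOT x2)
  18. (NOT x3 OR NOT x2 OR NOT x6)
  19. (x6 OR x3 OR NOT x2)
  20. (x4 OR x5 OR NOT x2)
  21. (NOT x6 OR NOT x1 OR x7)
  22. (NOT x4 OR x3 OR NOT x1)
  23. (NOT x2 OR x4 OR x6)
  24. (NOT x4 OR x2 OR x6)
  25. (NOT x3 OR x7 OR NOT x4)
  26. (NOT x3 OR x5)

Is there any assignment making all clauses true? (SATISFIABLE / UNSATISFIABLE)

x3 = True:
  propagation gives x7=True, x5=False; an empty clause results — contradiction.
x3 = False:
  propagation gives x5=True, x7=False; an empty clause results — contradiction.
Every branch closes, so no satisfying assignment exists.

UNSATISFIABLE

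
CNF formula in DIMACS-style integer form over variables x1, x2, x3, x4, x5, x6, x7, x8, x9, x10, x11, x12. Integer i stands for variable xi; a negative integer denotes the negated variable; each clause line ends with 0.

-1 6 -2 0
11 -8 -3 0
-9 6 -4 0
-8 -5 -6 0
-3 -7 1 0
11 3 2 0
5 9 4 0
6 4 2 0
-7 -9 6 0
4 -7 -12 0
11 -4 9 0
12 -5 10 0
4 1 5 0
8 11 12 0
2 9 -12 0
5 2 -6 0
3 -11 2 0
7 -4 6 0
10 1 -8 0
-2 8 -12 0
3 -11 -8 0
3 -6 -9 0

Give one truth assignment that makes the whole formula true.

Pure literal: x10 appears only positively; assign x10 = True.
Set x1 = False and propagate.
Branch on x2: take x2 = True.
The remaining clauses are satisfied by x3 = True, x4 = True, x5 = False, x6 = True, x7 = False, x8 = True, x9 = True, x11 = True, x12 = True.
Check each clause:
  1. (x6 | ~x2 | ~x1) — ~x1 is true.
  2. (~x3 | x11 | ~x8) — x11 is true.
  3. (~x9 | ~x4 | x6) — x6 is true.
  4. (~x5 | ~x8 | ~x6) — ~x5 is true.
  5. (x1 | ~x7 | ~x3) — ~x7 is true.
  6. (x11 | x2 | x3) — x3 is true.
  7. (x4 | x5 | x9) — x9 is true.
  8. (x4 | x6 | x2) — x2 is true.
  9. (x6 | ~x9 | ~x7) — ~x7 is true.
  10. (x4 | ~x12 | ~x7) — ~x7 is true.
  11. (x11 | ~x4 | x9) — x9 is true.
  12. (x10 | x12 | ~x5) — x10 is true.
  13. (x4 | x1 | x5) — x4 is true.
  14. (x12 | x8 | x11) — x8 is true.
  15. (x2 | x9 | ~x12) — x9 is true.
  16. (x5 | x2 | ~x6) — x2 is true.
  17. (x2 | ~x11 | x3) — x2 is true.
  18. (x7 | x6 | ~x4) — x6 is true.
  19. (x10 | x1 | ~x8) — x10 is true.
  20. (~x2 | ~x12 | x8) — x8 is true.
  21. (~x8 | x3 | ~x11) — x3 is true.
  22. (~x6 | ~x9 | x3) — x3 is true.

x1=False, x2=True, x3=True, x4=True, x5=False, x6=True, x7=False, x8=True, x9=True, x10=True, x11=True, x12=True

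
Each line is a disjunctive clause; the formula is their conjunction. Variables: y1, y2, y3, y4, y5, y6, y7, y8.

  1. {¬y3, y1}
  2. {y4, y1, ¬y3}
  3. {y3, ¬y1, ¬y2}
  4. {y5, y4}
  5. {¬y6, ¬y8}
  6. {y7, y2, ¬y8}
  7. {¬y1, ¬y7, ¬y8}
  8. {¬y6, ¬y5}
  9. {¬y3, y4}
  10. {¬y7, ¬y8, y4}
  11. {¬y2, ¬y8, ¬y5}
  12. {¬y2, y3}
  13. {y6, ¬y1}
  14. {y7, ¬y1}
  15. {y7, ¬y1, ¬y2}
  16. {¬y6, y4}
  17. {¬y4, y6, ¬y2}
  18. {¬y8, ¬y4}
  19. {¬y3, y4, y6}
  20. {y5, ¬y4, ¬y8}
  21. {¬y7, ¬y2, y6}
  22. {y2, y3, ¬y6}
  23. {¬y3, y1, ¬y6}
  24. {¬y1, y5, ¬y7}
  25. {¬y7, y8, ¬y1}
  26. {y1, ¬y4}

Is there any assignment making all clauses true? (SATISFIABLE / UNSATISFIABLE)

SATISFIABLE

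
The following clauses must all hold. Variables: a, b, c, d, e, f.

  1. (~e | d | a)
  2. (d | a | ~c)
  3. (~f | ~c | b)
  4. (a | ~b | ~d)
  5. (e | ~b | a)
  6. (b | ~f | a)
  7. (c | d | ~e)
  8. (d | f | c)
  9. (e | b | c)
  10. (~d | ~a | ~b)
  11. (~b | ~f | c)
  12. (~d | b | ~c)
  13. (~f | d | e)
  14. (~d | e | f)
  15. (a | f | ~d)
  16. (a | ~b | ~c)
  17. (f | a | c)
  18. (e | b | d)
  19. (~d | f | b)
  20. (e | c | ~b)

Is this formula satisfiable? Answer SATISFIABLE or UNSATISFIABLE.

SATISFIABLE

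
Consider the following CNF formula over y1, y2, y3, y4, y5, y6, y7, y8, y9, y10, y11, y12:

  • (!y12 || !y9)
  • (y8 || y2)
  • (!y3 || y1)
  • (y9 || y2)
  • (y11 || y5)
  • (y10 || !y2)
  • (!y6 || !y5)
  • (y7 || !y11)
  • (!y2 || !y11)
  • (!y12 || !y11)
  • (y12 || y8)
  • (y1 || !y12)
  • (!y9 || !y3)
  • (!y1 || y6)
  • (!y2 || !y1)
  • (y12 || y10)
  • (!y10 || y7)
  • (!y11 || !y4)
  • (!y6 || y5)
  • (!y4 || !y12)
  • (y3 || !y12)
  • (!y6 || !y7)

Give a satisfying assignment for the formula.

Pure literal: y4 appears only negated; assign y4 = False.
Pure literal: y8 appears only positively; assign y8 = True.
Set y1 = False and propagate.
  then y3 is forced to False.
  then y12 is forced to False.
  then y10 is forced to True.
  then y7 is forced to True.
  then y6 is forced to False.
The remaining clauses are satisfied by y2 = True, y5 = True, y9 = True, y11 = False.
Check each clause:
  1. (!y12 || !y9) — !y12 is true.
  2. (y2 || y8) — y8 is true.
  3. (!y3 || y1) — !y3 is true.
  4. (y9 || y2) — y9 is true.
  5. (y11 || y5) — y5 is true.
  6. (!y2 || y10) — y10 is true.
  7. (!y6 || !y5) — !y6 is true.
  8. (y7 || !y11) — !y11 is true.
  9. (!y11 || !y2) — !y11 is true.
  10. (!y12 || !y11) — !y12 is true.
  11. (y8 || y12) — y8 is true.
  12. (!y12 || y1) — !y12 is true.
  13. (!y9 || !y3) — !y3 is true.
  14. (!y1 || y6) — !y1 is true.
  15. (!y2 || !y1) — !y1 is true.
  16. (y12 || y10) — y10 is true.
  17. (!y10 || y7) — y7 is true.
  18. (!y11 || !y4) — !y4 is true.
  19. (y5 || !y6) — !y6 is true.
  20. (!y4 || !y12) — !y12 is true.
  21. (y3 || !y12) — !y12 is true.
  22. (!y7 || !y6) — !y6 is true.

y1=F, y2=T, y3=F, y4=F, y5=T, y6=F, y7=T, y8=T, y9=T, y10=T, y11=F, y12=F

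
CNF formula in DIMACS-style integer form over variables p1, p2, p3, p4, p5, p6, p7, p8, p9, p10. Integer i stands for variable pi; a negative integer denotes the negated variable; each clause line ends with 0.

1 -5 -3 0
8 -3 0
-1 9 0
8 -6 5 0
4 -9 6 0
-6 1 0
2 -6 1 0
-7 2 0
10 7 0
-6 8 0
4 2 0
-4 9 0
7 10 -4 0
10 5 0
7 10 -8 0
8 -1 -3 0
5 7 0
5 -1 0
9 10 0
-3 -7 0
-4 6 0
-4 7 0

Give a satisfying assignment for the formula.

p1 = False, p2 = True, p3 = False, p4 = False, p5 = False, p6 = False, p7 = True, p8 = False, p9 = False, p10 = True

Check each clause:
  1. (!p5 || !p3 || p1) — !p5 is true.
  2. (!p3 || p8) — !p3 is true.
  3. (!p1 || p9) — !p1 is true.
  4. (p5 || p8 || !p6) — !p6 is true.
  5. (p4 || !p9 || p6) — !p9 is true.
  6. (!p6 || p1) — !p6 is true.
  7. (!p6 || p2 || p1) — !p6 is true.
  8. (p2 || !p7) — p2 is true.
  9. (p7 || p10) — p10 is true.
  10. (p8 || !p6) — !p6 is true.
  11. (p4 || p2) — p2 is true.
  12. (p9 || !p4) — !p4 is true.
  13. (!p4 || p10 || p7) — p10 is true.
  14. (p10 || p5) — p10 is true.
  15. (p10 || !p8 || p7) — !p8 is true.
  16. (p8 || !p3 || !p1) — !p3 is true.
  17. (p7 || p5) — p7 is true.
  18. (p5 || !p1) — !p1 is true.
  19. (p9 || p10) — p10 is true.
  20. (!p7 || !p3) — !p3 is true.
  21. (p6 || !p4) — !p4 is true.
  22. (p7 || !p4) — !p4 is true.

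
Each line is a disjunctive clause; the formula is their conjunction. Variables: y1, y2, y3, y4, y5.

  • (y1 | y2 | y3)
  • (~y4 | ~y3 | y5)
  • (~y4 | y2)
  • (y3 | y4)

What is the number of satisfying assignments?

Split on y3, then y4.
  y3=T, y4=T: remaining (y1,y2,y5) ∈ {(F,T,T); (T,T,T)} — 2.
  y3=T, y4=F: y1, y2, y5 free → 2^3 = 8.
  y3=F, y4=T: remaining (y1,y2,y5) ∈ {(F,T,F); (F,T,T); (T,T,F); (T,T,T)} — 4.
  y3=F, y4=F: a clause becomes empty — 0.
Total: 2 + 8 + 4 + 0 = 14.

14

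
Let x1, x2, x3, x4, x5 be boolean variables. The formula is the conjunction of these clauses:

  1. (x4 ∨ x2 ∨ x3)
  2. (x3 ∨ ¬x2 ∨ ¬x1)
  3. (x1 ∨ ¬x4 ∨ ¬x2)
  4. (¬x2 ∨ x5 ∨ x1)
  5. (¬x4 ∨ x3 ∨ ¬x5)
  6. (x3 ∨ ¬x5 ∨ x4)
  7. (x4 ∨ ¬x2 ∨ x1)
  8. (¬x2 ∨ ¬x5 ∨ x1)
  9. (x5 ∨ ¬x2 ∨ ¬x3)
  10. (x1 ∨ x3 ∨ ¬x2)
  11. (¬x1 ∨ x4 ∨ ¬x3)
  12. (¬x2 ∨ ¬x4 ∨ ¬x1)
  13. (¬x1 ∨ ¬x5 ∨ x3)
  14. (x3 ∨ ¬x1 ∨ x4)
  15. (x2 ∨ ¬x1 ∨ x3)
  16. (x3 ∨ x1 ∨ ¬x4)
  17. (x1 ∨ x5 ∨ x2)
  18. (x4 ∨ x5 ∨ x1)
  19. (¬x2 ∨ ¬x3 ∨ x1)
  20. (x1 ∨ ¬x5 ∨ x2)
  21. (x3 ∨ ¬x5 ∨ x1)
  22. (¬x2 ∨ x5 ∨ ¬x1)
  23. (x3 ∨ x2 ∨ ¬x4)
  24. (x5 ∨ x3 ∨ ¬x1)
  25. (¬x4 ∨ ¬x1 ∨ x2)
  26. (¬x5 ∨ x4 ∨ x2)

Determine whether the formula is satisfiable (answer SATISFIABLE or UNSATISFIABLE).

UNSATISFIABLE

x1 = True:
  x3 = True:
    propagation gives x4=True, x2=False; an empty clause results — contradiction.
  x3 = False:
    propagation gives x2=False; an empty clause results — contradiction.
x1 = False:
  x2 = True:
    propagation gives x4=False; an empty clause results — contradiction.
  x2 = False:
    propagation gives x5=True; an empty clause results — contradiction.
Every branch closes, so no satisfying assignment exists.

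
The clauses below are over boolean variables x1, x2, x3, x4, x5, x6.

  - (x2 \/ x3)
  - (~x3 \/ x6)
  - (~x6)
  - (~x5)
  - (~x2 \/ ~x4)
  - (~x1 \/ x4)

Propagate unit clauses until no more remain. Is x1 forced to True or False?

False

(~x6) is a unit clause: x6 = False.
From (~x3 \/ x6) and x6 = False: x3 = False.
(x2 \/ x3): since x3 = False, the clause reduces to (x2). x2 = True.
(~x5) is a unit clause: x5 = False.
In (~x2 \/ ~x4), ~x2 is now false; ~x4 must hold, so x4 = False.
From (x4 \/ ~x1) and x4 = False: x1 = False.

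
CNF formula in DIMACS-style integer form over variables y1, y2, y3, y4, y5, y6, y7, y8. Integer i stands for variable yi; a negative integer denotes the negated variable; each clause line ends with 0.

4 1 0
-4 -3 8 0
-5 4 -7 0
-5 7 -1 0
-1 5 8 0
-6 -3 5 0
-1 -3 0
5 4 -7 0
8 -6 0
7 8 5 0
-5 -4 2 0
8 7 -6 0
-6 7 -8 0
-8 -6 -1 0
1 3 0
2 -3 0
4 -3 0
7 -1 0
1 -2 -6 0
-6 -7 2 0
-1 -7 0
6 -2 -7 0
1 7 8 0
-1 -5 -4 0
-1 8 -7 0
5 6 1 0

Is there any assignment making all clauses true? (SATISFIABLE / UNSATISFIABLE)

SATISFIABLE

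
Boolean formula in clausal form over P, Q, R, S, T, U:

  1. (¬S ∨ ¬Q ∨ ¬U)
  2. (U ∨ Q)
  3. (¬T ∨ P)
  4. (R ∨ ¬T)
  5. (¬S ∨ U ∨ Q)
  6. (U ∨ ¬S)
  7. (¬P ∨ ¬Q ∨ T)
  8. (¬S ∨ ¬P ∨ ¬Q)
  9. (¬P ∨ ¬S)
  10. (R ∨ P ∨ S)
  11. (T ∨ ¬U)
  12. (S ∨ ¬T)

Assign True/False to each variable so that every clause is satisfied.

P=False, Q=True, R=True, S=False, T=False, U=False

Check each clause:
  1. (¬S ∨ ¬U ∨ ¬Q) — ¬U is true.
  2. (Q ∨ U) — Q is true.
  3. (¬T ∨ P) — ¬T is true.
  4. (R ∨ ¬T) — R is true.
  5. (U ∨ ¬S ∨ Q) — Q is true.
  6. (¬S ∨ U) — ¬S is true.
  7. (¬P ∨ T ∨ ¬Q) — ¬P is true.
  8. (¬Q ∨ ¬P ∨ ¬S) — ¬S is true.
  9. (¬S ∨ ¬P) — ¬S is true.
  10. (P ∨ R ∨ S) — R is true.
  11. (¬U ∨ T) — ¬U is true.
  12. (¬T ∨ S) — ¬T is true.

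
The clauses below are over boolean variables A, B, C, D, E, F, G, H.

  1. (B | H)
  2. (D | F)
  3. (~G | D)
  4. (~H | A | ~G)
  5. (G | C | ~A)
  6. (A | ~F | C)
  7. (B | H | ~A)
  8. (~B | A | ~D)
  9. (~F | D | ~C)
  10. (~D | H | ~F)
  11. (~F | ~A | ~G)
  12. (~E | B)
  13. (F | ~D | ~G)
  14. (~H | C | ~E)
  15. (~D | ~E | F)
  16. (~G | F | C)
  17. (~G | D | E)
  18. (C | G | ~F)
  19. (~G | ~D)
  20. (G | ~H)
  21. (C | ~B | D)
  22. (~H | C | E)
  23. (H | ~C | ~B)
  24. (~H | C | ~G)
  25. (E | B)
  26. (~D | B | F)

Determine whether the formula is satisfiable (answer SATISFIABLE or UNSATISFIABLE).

D = True:
  propagation gives G=False, H=False, B=True, A=True; an empty clause results — contradiction.
D = False:
  propagation gives F=True, G=False, C=False; an empty clause results — contradiction.
Every branch closes, so no satisfying assignment exists.

UNSATISFIABLE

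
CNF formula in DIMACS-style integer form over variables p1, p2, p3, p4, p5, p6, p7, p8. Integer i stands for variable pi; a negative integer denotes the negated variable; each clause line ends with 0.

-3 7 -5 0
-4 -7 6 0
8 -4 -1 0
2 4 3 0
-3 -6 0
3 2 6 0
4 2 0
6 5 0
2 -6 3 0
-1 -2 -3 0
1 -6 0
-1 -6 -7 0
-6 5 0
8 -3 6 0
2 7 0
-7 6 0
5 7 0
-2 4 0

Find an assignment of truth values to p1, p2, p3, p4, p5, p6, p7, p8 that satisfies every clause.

p1=F, p2=T, p3=F, p4=T, p5=T, p6=F, p7=F, p8=F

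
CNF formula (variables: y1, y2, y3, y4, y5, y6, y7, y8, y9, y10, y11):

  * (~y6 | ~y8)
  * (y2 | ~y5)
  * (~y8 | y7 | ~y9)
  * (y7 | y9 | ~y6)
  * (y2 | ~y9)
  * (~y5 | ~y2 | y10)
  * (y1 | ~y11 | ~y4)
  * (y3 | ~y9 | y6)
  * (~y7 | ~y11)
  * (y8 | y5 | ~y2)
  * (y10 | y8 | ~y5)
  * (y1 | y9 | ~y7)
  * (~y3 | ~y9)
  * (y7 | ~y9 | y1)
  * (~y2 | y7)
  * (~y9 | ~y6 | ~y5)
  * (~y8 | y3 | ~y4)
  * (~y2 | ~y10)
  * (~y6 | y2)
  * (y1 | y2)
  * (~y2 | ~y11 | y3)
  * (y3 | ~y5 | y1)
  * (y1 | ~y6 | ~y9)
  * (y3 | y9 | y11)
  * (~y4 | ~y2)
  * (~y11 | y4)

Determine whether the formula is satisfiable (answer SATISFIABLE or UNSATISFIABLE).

SATISFIABLE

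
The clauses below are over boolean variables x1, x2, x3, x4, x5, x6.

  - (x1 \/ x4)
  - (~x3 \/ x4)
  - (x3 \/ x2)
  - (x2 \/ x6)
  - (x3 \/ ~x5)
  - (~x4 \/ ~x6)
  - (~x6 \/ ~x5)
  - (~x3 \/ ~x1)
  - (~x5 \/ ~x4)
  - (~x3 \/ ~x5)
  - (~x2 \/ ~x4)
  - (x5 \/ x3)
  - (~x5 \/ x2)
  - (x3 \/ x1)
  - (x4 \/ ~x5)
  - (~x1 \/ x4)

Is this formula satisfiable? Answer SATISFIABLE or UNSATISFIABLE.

UNSATISFIABLE

x3 = True:
  propagation gives x4=True, x6=False, x2=True; an empty clause results — contradiction.
x3 = False:
  propagation gives x2=True, x5=False; an empty clause results — contradiction.
Every branch closes, so no satisfying assignment exists.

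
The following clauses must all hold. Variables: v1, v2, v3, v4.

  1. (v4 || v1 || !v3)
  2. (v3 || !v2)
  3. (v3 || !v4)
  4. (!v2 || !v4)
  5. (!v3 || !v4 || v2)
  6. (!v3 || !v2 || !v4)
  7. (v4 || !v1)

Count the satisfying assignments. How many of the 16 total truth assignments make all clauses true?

1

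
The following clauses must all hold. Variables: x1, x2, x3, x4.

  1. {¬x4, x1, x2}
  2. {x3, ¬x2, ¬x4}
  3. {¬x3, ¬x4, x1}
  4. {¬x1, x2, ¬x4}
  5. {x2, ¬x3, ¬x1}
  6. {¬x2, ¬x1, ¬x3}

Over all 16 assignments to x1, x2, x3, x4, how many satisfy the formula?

6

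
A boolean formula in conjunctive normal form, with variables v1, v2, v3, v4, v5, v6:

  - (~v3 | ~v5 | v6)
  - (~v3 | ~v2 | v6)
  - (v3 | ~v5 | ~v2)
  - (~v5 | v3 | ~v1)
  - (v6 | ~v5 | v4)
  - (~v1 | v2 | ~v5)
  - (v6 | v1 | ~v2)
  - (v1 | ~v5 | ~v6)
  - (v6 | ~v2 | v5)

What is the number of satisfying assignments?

27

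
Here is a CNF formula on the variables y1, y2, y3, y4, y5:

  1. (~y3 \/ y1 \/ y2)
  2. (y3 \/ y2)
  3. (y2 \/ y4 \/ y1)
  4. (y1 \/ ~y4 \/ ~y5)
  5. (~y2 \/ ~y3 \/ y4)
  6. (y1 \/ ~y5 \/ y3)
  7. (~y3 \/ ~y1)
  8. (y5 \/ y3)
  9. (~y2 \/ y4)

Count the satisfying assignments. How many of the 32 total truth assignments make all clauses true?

2

The models are:
  y1=0 y2=1 y3=1 y4=1 y5=0
  y1=1 y2=1 y3=0 y4=1 y5=1
That's 2 in total.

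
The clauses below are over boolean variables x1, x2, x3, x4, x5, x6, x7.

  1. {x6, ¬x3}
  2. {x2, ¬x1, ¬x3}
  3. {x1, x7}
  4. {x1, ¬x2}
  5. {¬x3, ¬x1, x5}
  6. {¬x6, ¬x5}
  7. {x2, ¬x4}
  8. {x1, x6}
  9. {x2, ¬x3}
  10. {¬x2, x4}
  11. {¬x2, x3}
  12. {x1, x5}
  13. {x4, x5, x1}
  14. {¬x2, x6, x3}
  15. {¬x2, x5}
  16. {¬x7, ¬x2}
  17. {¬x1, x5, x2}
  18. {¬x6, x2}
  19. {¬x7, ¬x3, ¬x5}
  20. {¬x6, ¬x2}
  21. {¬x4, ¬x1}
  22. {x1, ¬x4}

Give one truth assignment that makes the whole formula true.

x1=T  x2=F  x3=F  x4=F  x5=T  x6=F  x7=F

Try x1 = True.
  then x4 is forced to False.
  then x2 is forced to False.
  then x3 is forced to False.
  then x5 is forced to True.
  then x6 is forced to False.
x7 is now unconstrained; take x7 = False.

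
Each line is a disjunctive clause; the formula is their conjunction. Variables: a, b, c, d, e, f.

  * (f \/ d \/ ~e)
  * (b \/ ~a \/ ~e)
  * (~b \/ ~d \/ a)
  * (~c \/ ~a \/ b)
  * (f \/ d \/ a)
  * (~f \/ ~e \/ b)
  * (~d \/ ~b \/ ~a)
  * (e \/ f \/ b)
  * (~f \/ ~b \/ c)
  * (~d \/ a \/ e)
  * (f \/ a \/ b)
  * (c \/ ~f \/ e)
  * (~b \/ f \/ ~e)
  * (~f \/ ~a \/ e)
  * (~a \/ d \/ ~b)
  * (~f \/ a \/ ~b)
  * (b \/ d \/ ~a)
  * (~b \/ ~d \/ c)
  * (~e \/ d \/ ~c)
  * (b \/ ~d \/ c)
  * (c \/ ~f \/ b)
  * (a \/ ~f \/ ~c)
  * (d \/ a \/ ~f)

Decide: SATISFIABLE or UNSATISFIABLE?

b = True:
  a = True:
    propagation gives d=False; an empty clause results — contradiction.
  a = False:
    propagation gives d=False, f=True; an empty clause results — contradiction.
b = False:
  f = True:
    propagation gives e=False, c=True, a=False; an empty clause results — contradiction.
  f = False:
    propagation gives e=True, d=True, a=False; an empty clause results — contradiction.
Every branch closes, so no satisfying assignment exists.

UNSATISFIABLE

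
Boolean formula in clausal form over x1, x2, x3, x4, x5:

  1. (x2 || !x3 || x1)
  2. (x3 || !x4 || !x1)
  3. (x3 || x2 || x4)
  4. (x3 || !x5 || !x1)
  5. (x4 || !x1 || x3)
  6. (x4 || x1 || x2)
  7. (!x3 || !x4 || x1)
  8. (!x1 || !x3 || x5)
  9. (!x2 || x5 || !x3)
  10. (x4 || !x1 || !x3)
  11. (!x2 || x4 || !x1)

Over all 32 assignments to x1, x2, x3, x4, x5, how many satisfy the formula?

9

Case analysis on x1 and x3:
  x1=T, x3=T: remaining (x2,x4,x5) ∈ {(F,T,T); (T,T,T)} — 2.
  x1=T, x3=F: a clause becomes empty — 0.
  x1=F, x3=T: remaining (x2,x4,x5) ∈ {(T,F,T)} — 1.
  x1=F, x3=F: x5 free; 3 ways for (x2,x4) × 2^1 = 6.
Total: 2 + 0 + 1 + 6 = 9.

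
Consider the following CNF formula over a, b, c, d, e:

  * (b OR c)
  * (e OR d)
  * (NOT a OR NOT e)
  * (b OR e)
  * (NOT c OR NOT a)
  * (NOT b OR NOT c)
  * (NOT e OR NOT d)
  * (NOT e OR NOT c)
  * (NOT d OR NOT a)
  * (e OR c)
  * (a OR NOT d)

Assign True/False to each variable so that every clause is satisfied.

Try a = False.
  then d is forced to False.
  then e is forced to True.
  then c is forced to False.
  then b is forced to True.

a=False, b=True, c=False, d=False, e=True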